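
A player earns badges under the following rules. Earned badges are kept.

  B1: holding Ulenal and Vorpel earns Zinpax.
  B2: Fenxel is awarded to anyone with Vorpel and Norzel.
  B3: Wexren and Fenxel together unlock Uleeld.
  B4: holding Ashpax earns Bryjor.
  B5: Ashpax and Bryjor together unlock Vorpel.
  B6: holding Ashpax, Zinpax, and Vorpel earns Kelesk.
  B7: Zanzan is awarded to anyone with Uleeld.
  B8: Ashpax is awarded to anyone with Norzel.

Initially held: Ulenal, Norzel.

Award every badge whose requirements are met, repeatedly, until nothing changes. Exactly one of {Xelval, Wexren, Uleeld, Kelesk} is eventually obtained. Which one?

With Norzel, Ashpax is earned (B8).
With Ashpax, Bryjor is earned (B4).
With Ashpax and Bryjor, Vorpel is earned (B5).
With Ulenal and Vorpel, Zinpax is earned (B1).
With Ashpax, Zinpax, and Vorpel, Kelesk is earned (B6).
Uleeld would need Wexren and Fenxel (B3), but Wexren is never earned. No rule produces Wexren, and it is not given. No rule produces Xelval, and it is not given.

Kelesk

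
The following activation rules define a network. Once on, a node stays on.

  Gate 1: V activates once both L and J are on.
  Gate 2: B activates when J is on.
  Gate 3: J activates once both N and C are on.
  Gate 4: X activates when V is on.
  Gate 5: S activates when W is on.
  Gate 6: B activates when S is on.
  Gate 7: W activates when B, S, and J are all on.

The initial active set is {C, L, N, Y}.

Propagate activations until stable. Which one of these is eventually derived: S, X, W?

Gate 3: N and C on → J on.
L and J are on, so V activates (Gate 1).
V is on, so X activates (Gate 4).
W would need B, S, and J (Gate 7), but S never turns on. S would need W (Gate 5), but W never turns on.

X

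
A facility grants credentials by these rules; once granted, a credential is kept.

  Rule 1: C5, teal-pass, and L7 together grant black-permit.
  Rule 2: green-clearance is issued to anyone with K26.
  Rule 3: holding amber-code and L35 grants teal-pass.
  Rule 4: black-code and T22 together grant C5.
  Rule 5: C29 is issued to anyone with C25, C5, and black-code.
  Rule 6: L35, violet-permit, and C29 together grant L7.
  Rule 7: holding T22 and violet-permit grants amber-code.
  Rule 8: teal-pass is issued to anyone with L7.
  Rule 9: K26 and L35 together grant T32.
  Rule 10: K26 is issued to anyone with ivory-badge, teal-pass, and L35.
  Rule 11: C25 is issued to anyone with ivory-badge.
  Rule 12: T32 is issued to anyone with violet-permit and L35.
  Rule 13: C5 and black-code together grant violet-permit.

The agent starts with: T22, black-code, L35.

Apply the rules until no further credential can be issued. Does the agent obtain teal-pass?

Yes

Holding black-code and T22 grants C5 (Rule 4).
Holding C5 and black-code grants violet-permit (Rule 13).
Holding T22 and violet-permit grants amber-code (Rule 7).
Holding amber-code and L35 grants teal-pass (Rule 3).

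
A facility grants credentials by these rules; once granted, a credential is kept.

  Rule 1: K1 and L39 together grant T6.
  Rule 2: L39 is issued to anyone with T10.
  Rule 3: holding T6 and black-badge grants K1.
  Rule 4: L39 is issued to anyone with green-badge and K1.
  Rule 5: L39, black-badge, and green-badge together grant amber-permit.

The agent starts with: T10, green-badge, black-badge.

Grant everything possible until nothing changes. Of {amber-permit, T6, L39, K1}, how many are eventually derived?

Holding T10 grants L39 (Rule 2).
Holding L39, black-badge, and green-badge grants amber-permit (Rule 5).
amber-permit: reached.
T6 would need K1 and L39 (Rule 1), but K1 is never granted.
L39: reached.
K1 would need T6 and black-badge (Rule 3), but T6 is never granted.
Reached: amber-permit and L39 — 2 of the 4.

2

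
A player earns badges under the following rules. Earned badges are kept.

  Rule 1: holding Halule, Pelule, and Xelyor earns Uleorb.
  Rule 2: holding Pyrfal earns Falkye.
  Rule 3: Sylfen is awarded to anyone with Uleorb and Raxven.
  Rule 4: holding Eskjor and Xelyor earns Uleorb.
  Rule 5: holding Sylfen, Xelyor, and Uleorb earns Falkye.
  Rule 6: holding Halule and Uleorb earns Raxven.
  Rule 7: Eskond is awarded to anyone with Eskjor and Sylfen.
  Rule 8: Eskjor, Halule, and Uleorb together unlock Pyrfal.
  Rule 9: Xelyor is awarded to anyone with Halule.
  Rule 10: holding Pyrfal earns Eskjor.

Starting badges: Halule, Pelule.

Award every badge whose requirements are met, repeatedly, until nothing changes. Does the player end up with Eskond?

No

Eskond would need Eskjor and Sylfen (Rule 7), but Eskjor is never earned.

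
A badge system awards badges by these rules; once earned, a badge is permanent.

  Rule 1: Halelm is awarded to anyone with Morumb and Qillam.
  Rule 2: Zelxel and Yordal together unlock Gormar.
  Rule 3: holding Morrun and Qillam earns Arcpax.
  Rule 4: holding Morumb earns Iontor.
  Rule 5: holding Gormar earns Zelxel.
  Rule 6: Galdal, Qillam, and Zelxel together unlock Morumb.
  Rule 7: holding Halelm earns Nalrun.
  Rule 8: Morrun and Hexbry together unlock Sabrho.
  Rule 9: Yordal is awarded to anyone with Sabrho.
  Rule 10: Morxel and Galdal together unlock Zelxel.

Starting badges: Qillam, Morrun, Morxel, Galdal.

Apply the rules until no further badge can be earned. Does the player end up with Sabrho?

No

Sabrho would need Morrun and Hexbry (Rule 8), but Hexbry is never earned.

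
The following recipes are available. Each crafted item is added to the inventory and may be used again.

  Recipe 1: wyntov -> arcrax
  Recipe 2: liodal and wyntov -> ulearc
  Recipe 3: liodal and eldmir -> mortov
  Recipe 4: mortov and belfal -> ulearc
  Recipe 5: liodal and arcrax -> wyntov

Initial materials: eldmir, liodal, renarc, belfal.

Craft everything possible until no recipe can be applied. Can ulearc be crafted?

Using Recipe 3, liodal and eldmir make mortov.
Using Recipe 4, mortov and belfal make ulearc.

Yes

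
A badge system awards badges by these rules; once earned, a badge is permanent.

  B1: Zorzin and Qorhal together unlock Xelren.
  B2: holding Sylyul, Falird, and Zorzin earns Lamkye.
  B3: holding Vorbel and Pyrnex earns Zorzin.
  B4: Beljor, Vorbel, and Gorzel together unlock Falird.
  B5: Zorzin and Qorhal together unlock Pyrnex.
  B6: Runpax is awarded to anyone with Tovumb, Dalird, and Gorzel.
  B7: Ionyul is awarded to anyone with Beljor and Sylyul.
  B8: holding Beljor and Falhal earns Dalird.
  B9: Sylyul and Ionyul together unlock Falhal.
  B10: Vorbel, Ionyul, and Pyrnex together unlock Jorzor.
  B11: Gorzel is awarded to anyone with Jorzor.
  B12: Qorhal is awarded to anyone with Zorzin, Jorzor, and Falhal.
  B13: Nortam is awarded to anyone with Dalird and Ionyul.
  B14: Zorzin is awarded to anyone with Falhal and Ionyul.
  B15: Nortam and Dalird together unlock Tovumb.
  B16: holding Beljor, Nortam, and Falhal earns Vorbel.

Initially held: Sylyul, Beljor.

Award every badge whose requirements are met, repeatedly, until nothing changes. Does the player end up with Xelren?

No

Xelren would need Zorzin and Qorhal (B1), but Qorhal is never earned.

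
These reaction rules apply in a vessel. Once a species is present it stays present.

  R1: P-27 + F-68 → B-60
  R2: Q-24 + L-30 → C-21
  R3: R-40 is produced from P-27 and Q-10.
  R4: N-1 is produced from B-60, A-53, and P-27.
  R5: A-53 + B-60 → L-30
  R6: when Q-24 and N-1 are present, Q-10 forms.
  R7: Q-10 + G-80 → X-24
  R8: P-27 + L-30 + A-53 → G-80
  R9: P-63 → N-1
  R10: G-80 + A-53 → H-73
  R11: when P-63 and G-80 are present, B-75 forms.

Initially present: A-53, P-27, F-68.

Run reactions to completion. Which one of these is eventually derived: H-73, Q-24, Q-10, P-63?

H-73

P-27 and F-68 present → B-60 forms (R1).
A-53 and B-60 present → L-30 forms (R5).
P-27, L-30, and A-53 present → G-80 forms (R8).
G-80 and A-53 present → H-73 forms (R10).
No rule produces P-63, and it is not given. Q-10 would need Q-24 and N-1 (R6), but Q-24 never forms. No rule produces Q-24, and it is not given.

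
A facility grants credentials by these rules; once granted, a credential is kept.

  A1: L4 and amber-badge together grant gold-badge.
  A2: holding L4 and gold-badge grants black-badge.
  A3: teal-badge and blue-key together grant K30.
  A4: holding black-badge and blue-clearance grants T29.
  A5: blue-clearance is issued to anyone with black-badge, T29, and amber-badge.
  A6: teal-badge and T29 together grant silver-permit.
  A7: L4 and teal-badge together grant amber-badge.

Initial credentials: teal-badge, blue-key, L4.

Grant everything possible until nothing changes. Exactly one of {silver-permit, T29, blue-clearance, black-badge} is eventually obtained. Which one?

Holding L4 and teal-badge grants amber-badge (A7).
Holding L4 and amber-badge grants gold-badge (A1).
Holding L4 and gold-badge grants black-badge (A2).
T29 would need black-badge and blue-clearance (A4), but blue-clearance is never granted. silver-permit would need teal-badge and T29 (A6), but T29 is never granted. blue-clearance would need black-badge, T29, and amber-badge (A5), but T29 is never granted.

black-badge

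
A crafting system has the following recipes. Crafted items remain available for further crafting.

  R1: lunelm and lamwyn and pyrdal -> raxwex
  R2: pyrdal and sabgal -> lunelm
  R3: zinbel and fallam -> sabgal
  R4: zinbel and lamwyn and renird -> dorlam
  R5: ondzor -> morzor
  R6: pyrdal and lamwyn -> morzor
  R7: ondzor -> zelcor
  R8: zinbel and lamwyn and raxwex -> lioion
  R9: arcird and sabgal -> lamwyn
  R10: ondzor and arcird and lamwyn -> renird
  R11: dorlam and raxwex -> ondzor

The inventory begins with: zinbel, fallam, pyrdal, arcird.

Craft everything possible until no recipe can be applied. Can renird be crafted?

renird would need ondzor, arcird, and lamwyn (R10), but ondzor is never obtained.

No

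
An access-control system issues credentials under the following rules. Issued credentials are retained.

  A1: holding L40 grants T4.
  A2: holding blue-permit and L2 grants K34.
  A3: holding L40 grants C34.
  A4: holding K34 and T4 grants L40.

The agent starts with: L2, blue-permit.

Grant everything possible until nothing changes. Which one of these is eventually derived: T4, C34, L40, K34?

Holding blue-permit and L2 grants K34 (A2).
T4 would need L40 (A1), but L40 is never granted. C34 would need L40 (A3), but L40 is never granted. L40 would need K34 and T4 (A4), but T4 is never granted.

K34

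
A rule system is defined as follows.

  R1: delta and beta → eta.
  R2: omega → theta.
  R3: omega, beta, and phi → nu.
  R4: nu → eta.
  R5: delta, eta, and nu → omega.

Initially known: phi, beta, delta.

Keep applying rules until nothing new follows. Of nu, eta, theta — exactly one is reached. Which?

From delta and beta, R1 gives eta.
nu would need omega, beta, and phi (R3), but omega is never established. theta would need omega (R2), but omega is never established.

eta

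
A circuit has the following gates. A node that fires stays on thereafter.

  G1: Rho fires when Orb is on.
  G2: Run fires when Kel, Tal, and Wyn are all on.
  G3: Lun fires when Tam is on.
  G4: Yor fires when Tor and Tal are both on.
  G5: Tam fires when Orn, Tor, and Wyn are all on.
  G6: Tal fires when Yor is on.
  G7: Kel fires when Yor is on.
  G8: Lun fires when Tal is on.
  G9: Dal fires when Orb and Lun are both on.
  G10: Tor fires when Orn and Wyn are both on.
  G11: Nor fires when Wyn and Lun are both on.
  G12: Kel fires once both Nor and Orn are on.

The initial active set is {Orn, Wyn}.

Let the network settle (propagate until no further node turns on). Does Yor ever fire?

No

Yor would need Tor and Tal (G4), but Tal never turns on.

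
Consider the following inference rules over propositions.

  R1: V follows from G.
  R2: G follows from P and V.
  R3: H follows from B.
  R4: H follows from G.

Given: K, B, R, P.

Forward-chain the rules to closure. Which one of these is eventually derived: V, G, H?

H

From B, R3 gives H.
G would need P and V (R2), but V is never established. V would need G (R1), but G is never established.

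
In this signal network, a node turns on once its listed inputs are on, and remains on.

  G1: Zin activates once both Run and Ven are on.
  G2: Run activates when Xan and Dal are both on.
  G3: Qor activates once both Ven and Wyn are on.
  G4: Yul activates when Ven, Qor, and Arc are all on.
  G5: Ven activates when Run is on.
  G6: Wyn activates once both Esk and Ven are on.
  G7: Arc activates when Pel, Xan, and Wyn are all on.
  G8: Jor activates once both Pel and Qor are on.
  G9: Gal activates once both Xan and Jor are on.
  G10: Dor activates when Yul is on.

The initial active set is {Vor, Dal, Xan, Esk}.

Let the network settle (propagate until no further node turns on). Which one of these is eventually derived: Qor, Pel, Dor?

G2: Xan and Dal on → Run on.
G5: Run on → Ven on.
G6: Esk and Ven on → Wyn on.
Ven and Wyn are on, so Qor activates (G3).
Dor would need Yul (G10), but Yul never turns on. No rule produces Pel, and it is not given.

Qor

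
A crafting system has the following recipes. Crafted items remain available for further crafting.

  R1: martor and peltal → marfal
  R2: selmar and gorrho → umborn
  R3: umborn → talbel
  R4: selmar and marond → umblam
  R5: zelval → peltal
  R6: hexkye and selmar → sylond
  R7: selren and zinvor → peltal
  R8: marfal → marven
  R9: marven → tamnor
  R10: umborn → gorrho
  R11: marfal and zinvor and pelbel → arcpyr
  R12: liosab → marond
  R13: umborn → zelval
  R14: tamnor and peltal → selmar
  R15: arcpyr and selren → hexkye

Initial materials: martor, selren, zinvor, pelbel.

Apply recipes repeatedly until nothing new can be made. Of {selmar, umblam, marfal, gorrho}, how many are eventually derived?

Using R7, selren and zinvor make peltal.
Using R1, martor and peltal make marfal.
marfal → marven (R8).
Using R9, marven makes tamnor.
tamnor and peltal → selmar (R14).
selmar: reached.
umblam would need selmar and marond (R4), but marond is never obtained.
marfal: reached.
gorrho would need umborn (R10), but umborn is never obtained.
Reached: selmar and marfal — 2 of the 4.

2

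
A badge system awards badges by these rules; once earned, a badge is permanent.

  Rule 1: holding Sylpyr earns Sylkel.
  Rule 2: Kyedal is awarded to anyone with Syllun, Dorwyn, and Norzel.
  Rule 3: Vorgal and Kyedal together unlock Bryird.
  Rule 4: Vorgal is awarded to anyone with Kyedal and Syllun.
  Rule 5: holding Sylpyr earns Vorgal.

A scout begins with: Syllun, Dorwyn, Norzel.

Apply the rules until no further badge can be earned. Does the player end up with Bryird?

With Syllun, Dorwyn, and Norzel, Kyedal is earned (Rule 2).
With Kyedal and Syllun, Vorgal is earned (Rule 4).
With Vorgal and Kyedal, Bryird is earned (Rule 3).

Yes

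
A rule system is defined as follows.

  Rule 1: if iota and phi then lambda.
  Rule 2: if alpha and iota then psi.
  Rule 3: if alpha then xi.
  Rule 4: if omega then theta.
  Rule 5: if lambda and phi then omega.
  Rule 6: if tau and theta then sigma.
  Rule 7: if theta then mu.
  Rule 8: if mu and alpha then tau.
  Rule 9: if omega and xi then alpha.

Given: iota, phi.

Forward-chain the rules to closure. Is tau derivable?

No

tau would need mu and alpha (Rule 8), but alpha is never established.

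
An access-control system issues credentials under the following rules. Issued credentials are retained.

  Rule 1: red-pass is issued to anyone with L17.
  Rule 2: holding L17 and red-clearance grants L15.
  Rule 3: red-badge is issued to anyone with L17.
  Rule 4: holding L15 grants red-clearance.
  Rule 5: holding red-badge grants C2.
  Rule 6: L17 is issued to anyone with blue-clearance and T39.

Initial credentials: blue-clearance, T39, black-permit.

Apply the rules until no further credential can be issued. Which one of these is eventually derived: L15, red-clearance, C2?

Holding blue-clearance and T39 grants L17 (Rule 6).
Holding L17 grants red-badge (Rule 3).
Holding red-badge grants C2 (Rule 5).
L15 would need L17 and red-clearance (Rule 2), but red-clearance is never granted. red-clearance would need L15 (Rule 4), but L15 is never granted.

C2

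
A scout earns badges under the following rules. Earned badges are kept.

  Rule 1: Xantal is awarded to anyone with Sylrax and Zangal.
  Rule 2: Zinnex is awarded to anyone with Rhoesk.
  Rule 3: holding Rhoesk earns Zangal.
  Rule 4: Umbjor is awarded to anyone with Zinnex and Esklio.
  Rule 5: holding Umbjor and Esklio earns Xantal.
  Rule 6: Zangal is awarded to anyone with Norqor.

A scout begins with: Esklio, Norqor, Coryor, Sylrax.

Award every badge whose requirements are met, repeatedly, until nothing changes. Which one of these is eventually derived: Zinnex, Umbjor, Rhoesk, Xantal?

Xantal

With Norqor, Zangal is earned (Rule 6).
With Sylrax and Zangal, Xantal is earned (Rule 1).
Umbjor would need Zinnex and Esklio (Rule 4), but Zinnex is never earned. No rule produces Rhoesk, and it is not given. Zinnex would need Rhoesk (Rule 2), but Rhoesk is never earned.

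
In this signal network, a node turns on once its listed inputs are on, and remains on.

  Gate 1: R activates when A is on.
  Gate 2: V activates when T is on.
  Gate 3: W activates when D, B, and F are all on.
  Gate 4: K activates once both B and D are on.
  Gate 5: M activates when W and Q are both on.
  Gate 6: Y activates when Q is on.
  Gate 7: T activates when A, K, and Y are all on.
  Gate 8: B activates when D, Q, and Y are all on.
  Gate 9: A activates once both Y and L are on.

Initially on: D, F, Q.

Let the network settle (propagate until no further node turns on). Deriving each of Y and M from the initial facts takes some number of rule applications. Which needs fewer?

Y: Q is on, so Y activates (Gate 6). [1 rule application]
M: Q is on, so Y activates (Gate 6). D, Q, and Y are on, so B activates (Gate 8). D, B, and F are on, so W activates (Gate 3). Gate 5: W and Q on → M on. [4 rule applications]
Y needs fewer.

Y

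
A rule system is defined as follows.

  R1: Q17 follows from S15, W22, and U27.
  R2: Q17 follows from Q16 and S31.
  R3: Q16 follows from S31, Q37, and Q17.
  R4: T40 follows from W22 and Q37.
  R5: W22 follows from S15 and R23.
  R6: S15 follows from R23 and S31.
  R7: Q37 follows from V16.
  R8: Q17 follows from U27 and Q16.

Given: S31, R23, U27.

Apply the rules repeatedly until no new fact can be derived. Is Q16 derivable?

No

Q16 would need S31, Q37, and Q17 (R3), but Q37 is never established.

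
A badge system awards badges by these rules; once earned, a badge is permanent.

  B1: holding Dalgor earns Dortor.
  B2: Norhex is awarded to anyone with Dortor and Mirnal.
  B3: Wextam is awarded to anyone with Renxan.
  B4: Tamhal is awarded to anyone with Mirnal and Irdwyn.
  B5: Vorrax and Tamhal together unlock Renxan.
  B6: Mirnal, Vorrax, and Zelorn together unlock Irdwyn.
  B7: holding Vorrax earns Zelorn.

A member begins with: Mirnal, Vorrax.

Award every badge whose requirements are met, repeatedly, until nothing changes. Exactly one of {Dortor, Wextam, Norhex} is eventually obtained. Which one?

Wextam

With Vorrax, Zelorn is earned (B7).
With Mirnal, Vorrax, and Zelorn, Irdwyn is earned (B6).
With Mirnal and Irdwyn, Tamhal is earned (B4).
With Vorrax and Tamhal, Renxan is earned (B5).
With Renxan, Wextam is earned (B3).
Dortor would need Dalgor (B1), but Dalgor is never earned. Norhex would need Dortor and Mirnal (B2), but Dortor is never earned.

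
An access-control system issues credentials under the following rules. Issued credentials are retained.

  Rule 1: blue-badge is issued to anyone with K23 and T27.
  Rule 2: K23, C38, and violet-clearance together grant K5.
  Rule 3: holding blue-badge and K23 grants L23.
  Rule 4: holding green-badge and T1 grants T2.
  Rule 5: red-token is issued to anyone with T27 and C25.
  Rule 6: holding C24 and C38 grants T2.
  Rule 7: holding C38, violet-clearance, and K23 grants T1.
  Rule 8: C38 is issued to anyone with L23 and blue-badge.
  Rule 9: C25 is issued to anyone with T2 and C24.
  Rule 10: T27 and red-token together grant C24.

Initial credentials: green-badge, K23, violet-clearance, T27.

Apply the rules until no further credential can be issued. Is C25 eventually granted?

No

C25 would need T2 and C24 (Rule 9), but C24 is never granted.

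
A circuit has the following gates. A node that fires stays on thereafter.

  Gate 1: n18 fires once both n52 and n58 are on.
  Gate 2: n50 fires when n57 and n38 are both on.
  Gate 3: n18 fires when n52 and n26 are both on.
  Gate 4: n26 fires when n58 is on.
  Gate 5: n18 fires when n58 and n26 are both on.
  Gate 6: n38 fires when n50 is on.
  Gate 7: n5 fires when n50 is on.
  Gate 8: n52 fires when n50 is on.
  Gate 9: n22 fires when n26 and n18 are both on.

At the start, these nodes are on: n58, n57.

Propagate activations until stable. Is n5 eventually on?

No

n5 would need n50 (Gate 7), but n50 never turns on.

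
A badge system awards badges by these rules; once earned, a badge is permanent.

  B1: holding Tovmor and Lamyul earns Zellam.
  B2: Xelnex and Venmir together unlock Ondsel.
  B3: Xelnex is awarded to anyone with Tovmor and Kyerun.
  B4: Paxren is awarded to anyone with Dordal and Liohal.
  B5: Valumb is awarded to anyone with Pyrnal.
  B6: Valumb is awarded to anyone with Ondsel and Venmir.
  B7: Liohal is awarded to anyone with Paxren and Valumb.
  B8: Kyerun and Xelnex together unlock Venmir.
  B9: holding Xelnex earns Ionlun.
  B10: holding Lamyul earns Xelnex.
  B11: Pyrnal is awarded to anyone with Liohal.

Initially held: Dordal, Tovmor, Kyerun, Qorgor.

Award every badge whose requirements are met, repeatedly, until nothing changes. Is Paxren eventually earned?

No

Paxren would need Dordal and Liohal (B4), but Liohal is never earned.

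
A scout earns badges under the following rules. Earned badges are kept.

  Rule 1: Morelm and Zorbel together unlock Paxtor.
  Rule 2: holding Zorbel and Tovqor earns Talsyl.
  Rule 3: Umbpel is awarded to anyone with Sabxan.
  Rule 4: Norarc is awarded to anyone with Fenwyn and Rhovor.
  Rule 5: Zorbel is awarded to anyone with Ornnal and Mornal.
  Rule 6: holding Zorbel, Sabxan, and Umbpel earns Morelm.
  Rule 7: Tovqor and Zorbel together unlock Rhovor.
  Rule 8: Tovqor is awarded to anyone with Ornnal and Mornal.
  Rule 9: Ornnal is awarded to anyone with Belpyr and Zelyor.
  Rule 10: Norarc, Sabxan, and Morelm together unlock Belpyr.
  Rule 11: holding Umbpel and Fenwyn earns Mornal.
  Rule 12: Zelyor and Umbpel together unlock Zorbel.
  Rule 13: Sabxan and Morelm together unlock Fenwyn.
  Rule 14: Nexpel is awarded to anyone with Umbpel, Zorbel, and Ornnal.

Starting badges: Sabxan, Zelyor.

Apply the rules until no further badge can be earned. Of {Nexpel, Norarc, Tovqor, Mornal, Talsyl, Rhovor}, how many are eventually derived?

With Sabxan, Umbpel is earned (Rule 3).
With Zelyor and Umbpel, Zorbel is earned (Rule 12).
With Zorbel, Sabxan, and Umbpel, Morelm is earned (Rule 6).
With Sabxan and Morelm, Fenwyn is earned (Rule 13).
With Umbpel and Fenwyn, Mornal is earned (Rule 11).
Nexpel would need Umbpel, Zorbel, and Ornnal (Rule 14), but Ornnal is never earned.
Norarc would need Fenwyn and Rhovor (Rule 4), but Rhovor is never earned.
Tovqor would need Ornnal and Mornal (Rule 8), but Ornnal is never earned.
Mornal: reached.
Talsyl would need Zorbel and Tovqor (Rule 2), but Tovqor is never earned.
Rhovor would need Tovqor and Zorbel (Rule 7), but Tovqor is never earned.
Reached: Mornal — 1 of the 6.

1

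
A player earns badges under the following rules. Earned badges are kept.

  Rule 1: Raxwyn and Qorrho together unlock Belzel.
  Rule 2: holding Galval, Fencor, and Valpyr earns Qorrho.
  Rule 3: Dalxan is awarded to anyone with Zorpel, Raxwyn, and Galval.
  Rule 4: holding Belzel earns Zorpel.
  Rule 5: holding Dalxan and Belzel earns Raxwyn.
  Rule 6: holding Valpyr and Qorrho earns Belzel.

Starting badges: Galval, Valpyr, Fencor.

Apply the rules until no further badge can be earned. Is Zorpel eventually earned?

With Galval, Fencor, and Valpyr, Qorrho is earned (Rule 2).
With Valpyr and Qorrho, Belzel is earned (Rule 6).
With Belzel, Zorpel is earned (Rule 4).

Yes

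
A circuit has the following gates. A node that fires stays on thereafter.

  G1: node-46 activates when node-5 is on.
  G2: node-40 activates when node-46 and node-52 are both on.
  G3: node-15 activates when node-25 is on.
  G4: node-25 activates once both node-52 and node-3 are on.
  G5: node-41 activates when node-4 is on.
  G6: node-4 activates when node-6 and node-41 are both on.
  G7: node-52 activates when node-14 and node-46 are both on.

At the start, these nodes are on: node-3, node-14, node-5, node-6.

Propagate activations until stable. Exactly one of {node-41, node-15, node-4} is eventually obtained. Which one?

node-15

G1: node-5 on → node-46 on.
G7: node-14 and node-46 on → node-52 on.
G4: node-52 and node-3 on → node-25 on.
G3: node-25 on → node-15 on.
node-4 would need node-6 and node-41 (G6), but node-41 never turns on. node-41 would need node-4 (G5), but node-4 never turns on.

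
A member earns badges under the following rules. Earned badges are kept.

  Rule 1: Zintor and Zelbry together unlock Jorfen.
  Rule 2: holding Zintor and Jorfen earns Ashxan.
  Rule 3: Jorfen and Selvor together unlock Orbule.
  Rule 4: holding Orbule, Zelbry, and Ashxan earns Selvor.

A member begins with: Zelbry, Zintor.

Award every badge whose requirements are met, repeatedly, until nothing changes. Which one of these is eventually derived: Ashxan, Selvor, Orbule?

Ashxan

With Zintor and Zelbry, Jorfen is earned (Rule 1).
With Zintor and Jorfen, Ashxan is earned (Rule 2).
Selvor would need Orbule, Zelbry, and Ashxan (Rule 4), but Orbule is never earned. Orbule would need Jorfen and Selvor (Rule 3), but Selvor is never earned.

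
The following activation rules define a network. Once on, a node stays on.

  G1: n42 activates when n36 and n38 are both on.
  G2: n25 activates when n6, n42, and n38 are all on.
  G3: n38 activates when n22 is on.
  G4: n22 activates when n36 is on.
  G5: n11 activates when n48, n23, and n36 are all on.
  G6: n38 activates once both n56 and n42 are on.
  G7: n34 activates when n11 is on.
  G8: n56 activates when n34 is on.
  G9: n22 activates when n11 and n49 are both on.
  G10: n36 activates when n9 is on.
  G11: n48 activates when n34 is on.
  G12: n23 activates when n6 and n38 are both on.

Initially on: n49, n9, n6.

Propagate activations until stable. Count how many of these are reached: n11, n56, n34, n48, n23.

1

G10: n9 on → n36 on.
n36 is on, so n22 activates (G4).
n22 is on, so n38 activates (G3).
n6 and n38 are on, so n23 activates (G12).
n11 would need n48, n23, and n36 (G5), but n48 never turns on.
n56 would need n34 (G8), but n34 never turns on.
n34 would need n11 (G7), but n11 never turns on.
n48 would need n34 (G11), but n34 never turns on.
n23: reached.
Reached: n23 — 1 of the 5.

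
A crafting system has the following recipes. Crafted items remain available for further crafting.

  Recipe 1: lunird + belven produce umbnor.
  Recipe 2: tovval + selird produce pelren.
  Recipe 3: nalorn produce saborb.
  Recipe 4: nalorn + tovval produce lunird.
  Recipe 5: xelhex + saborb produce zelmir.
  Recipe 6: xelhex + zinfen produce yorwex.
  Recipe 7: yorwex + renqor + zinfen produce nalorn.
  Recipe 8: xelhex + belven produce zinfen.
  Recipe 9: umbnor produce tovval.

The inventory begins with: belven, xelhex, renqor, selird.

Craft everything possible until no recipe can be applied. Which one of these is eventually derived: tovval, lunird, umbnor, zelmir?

Using Recipe 8, xelhex and belven make zinfen.
xelhex + zinfen → yorwex (Recipe 6).
yorwex + renqor + zinfen → nalorn (Recipe 7).
nalorn → saborb (Recipe 3).
xelhex + saborb → zelmir (Recipe 5).
tovval would need umbnor (Recipe 9), but umbnor is never obtained. lunird would need nalorn and tovval (Recipe 4), but tovval is never obtained. umbnor would need lunird and belven (Recipe 1), but lunird is never obtained.

zelmir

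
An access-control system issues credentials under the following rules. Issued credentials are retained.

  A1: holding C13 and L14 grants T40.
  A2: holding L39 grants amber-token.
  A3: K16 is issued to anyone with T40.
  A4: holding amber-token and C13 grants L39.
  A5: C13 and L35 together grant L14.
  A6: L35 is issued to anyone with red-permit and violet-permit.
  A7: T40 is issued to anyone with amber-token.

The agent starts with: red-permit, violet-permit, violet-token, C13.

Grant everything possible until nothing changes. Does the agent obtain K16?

Yes

Holding red-permit and violet-permit grants L35 (A6).
Holding C13 and L35 grants L14 (A5).
Holding C13 and L14 grants T40 (A1).
Holding T40 grants K16 (A3).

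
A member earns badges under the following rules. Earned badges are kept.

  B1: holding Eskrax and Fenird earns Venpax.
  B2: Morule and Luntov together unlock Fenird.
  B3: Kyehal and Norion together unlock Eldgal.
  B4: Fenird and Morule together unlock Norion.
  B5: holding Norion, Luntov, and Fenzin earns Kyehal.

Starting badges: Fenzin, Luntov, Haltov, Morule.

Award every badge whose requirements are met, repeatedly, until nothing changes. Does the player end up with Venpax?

Venpax would need Eskrax and Fenird (B1), but Eskrax is never earned.

No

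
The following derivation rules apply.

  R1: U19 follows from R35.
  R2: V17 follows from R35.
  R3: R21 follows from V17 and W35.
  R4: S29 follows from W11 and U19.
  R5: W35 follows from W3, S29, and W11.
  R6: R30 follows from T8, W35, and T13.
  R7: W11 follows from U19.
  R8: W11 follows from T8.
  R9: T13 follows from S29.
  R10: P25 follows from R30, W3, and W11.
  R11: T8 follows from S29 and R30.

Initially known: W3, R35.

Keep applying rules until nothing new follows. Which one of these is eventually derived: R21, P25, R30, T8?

From R35, R2 gives V17.
R35 holds, so U19 follows (R1).
U19 holds, so W11 follows (R7).
From W11 and U19, R4 gives S29.
From W3, S29, and W11, R5 gives W35.
V17 and W35 hold, so R21 follows (R3).
P25 would need R30, W3, and W11 (R10), but R30 is never established. R30 would need T8, W35, and T13 (R6), but T8 is never established. T8 would need S29 and R30 (R11), but R30 is never established.

R21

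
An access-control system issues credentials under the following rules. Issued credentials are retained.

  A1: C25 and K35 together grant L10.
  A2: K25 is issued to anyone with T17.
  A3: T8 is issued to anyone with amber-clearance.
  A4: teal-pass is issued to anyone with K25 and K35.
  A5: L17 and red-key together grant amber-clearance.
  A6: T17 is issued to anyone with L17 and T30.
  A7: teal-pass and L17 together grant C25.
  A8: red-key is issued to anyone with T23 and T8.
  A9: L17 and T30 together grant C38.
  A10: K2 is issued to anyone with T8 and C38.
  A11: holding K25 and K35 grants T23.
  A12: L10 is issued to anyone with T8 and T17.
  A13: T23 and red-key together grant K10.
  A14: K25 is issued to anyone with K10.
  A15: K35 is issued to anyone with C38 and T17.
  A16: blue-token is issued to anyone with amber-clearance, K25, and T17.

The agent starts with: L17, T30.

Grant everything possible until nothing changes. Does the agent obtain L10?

Yes

Holding L17 and T30 grants C38 (A9).
Holding L17 and T30 grants T17 (A6).
Holding T17 grants K25 (A2).
Holding C38 and T17 grants K35 (A15).
Holding K25 and K35 grants teal-pass (A4).
Holding teal-pass and L17 grants C25 (A7).
Holding C25 and K35 grants L10 (A1).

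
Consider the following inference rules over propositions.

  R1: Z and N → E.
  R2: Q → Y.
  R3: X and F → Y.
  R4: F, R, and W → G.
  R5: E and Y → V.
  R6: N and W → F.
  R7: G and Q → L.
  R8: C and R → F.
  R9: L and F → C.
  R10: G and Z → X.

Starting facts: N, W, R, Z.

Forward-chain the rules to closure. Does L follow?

L would need G and Q (R7), but Q is never established.

No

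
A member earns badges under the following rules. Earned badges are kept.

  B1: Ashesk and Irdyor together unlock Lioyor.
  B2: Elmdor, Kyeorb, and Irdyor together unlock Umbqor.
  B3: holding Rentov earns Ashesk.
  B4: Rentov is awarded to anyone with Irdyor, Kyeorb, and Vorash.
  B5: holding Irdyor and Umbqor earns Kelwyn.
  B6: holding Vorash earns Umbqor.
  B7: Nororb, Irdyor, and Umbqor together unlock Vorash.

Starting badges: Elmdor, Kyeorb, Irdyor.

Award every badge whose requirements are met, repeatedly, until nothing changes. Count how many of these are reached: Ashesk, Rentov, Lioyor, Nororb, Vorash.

0

Ashesk would need Rentov (B3), but Rentov is never earned.
Rentov would need Irdyor, Kyeorb, and Vorash (B4), but Vorash is never earned.
Lioyor would need Ashesk and Irdyor (B1), but Ashesk is never earned.
No rule produces Nororb, and it is not given.
Vorash would need Nororb, Irdyor, and Umbqor (B7), but Nororb is never earned.
None of the 5 are reached.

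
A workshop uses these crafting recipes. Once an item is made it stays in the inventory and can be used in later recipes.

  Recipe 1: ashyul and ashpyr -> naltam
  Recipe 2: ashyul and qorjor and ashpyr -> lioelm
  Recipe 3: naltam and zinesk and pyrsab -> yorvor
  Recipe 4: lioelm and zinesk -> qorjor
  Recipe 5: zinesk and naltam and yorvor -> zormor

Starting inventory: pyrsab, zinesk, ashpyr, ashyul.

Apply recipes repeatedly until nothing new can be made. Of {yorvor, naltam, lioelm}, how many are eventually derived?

Using Recipe 1, ashyul and ashpyr make naltam.
naltam and zinesk and pyrsab -> yorvor (Recipe 3).
yorvor: reached.
naltam: reached.
lioelm would need ashyul, qorjor, and ashpyr (Recipe 2), but qorjor is never obtained.
Reached: yorvor and naltam — 2 of the 3.

2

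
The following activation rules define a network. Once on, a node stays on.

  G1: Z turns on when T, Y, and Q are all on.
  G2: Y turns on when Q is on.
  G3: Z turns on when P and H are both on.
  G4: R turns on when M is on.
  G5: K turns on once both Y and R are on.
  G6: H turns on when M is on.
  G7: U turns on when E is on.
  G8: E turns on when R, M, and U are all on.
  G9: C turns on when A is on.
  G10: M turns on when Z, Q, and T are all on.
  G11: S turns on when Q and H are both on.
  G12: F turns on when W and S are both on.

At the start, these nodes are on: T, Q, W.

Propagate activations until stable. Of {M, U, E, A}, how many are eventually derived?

1

Q is on, so Y turns on (G2).
G1: T, Y, and Q on → Z on.
G10: Z, Q, and T on → M on.
M: reached.
U would need E (G7), but E never turns on.
E would need R, M, and U (G8), but U never turns on.
No rule produces A, and it is not given.
Reached: M — 1 of the 4.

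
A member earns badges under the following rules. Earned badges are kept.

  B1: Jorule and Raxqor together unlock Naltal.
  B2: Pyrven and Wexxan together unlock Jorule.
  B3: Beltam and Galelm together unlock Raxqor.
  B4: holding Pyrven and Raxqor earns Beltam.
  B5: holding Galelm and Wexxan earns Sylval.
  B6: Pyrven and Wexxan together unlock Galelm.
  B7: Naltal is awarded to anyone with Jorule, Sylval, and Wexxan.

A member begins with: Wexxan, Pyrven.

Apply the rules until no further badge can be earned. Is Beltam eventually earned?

Beltam would need Pyrven and Raxqor (B4), but Raxqor is never earned.

No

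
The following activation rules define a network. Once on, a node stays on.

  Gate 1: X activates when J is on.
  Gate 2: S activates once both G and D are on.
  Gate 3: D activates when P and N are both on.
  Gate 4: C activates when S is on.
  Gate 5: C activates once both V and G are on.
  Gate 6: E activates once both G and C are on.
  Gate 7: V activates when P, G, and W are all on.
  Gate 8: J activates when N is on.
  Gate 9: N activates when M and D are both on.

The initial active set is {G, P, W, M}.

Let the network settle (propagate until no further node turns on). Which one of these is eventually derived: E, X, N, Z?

P, G, and W are on, so V activates (Gate 7).
Gate 5: V and G on → C on.
Gate 6: G and C on → E on.
N would need M and D (Gate 9), but D never turns on. X would need J (Gate 1), but J never turns on. No rule produces Z, and it is not given.

E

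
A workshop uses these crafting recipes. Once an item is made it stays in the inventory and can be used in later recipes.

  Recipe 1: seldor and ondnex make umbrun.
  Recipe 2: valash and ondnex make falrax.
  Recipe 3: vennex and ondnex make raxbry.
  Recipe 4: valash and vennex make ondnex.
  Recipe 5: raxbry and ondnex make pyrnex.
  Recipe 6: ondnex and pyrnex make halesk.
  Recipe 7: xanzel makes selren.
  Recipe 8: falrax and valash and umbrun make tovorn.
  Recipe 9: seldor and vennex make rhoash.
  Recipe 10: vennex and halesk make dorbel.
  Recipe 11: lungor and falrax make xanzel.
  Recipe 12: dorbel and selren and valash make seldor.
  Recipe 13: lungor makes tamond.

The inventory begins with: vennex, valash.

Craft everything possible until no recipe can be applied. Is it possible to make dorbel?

valash and vennex → ondnex (Recipe 4).
vennex and ondnex → raxbry (Recipe 3).
raxbry and ondnex → pyrnex (Recipe 5).
ondnex and pyrnex → halesk (Recipe 6).
Using Recipe 10, vennex and halesk make dorbel.

Yes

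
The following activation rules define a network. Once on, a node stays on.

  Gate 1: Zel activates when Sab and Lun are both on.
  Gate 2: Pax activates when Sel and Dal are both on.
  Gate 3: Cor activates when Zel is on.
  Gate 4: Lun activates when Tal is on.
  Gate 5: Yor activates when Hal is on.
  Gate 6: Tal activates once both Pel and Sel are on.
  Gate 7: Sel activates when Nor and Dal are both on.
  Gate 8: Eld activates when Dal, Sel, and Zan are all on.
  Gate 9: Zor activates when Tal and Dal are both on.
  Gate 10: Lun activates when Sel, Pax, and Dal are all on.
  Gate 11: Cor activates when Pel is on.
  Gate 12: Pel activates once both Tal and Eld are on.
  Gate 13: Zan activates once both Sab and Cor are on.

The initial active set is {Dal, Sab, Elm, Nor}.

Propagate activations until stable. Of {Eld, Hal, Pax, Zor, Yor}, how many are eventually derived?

2

Nor and Dal are on, so Sel activates (Gate 7).
Gate 2: Sel and Dal on → Pax on.
Gate 10: Sel, Pax, and Dal on → Lun on.
Gate 1: Sab and Lun on → Zel on.
Gate 3: Zel on → Cor on.
Sab and Cor are on, so Zan activates (Gate 13).
Gate 8: Dal, Sel, and Zan on → Eld on.
Eld: reached.
No rule produces Hal, and it is not given.
Pax: reached.
Zor would need Tal and Dal (Gate 9), but Tal never turns on.
Yor would need Hal (Gate 5), but Hal never turns on.
Reached: Eld and Pax — 2 of the 5.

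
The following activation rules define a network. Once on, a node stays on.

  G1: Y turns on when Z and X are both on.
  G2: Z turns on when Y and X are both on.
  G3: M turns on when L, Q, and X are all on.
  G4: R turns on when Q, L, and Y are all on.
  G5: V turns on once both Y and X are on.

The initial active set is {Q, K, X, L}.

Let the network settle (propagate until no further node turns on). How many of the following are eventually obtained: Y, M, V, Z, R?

1

G3: L, Q, and X on → M on.
Y would need Z and X (G1), but Z never turns on.
M: reached.
V would need Y and X (G5), but Y never turns on.
Z would need Y and X (G2), but Y never turns on.
R would need Q, L, and Y (G4), but Y never turns on.
Reached: M — 1 of the 5.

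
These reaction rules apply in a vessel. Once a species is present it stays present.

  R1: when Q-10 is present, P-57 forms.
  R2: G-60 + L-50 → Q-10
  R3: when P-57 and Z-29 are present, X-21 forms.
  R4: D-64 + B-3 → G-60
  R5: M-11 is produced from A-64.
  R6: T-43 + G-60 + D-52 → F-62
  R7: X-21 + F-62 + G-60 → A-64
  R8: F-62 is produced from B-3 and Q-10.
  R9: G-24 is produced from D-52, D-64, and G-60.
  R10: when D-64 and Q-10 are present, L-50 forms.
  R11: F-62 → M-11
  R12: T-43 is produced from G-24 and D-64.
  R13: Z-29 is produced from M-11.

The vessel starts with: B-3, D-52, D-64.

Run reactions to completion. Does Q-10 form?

No

Q-10 would need G-60 and L-50 (R2), but L-50 never forms.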